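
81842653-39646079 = 42196574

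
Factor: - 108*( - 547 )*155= 2^2*3^3 * 5^1*31^1* 547^1 = 9156780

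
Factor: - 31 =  - 31^1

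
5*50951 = 254755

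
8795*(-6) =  - 52770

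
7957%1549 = 212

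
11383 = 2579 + 8804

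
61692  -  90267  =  -28575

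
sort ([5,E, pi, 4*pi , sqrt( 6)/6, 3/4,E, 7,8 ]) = [ sqrt( 6)/6,3/4,  E,E, pi,  5,7, 8, 4 *pi]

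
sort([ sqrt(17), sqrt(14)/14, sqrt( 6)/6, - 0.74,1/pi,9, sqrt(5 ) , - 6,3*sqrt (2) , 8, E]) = [-6, - 0.74, sqrt(14) /14, 1/pi,sqrt(6 )/6,sqrt ( 5),E,  sqrt(17), 3*sqrt( 2 ), 8, 9] 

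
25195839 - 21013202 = 4182637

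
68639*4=274556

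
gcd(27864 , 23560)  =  8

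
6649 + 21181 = 27830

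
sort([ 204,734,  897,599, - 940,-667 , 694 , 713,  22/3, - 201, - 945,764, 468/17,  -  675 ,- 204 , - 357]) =[ - 945, - 940, -675, - 667, - 357, - 204, - 201,22/3,468/17,204,599 , 694,713,734, 764, 897 ] 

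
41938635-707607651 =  -665669016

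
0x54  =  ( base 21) 40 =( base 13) 66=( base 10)84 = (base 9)103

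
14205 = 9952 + 4253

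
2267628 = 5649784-3382156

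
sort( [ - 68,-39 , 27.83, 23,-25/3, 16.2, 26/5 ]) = [ - 68, - 39 , - 25/3,26/5, 16.2, 23, 27.83]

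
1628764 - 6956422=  - 5327658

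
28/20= 1+2/5=1.40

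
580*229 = 132820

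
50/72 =25/36 = 0.69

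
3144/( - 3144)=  - 1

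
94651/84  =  94651/84 = 1126.80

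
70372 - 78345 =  -7973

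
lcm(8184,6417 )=564696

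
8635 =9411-776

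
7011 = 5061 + 1950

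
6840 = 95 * 72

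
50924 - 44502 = 6422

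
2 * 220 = 440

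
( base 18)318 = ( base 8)1746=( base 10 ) 998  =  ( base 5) 12443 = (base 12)6B2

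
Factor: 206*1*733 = 150998 = 2^1*103^1*733^1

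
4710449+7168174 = 11878623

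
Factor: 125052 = 2^2* 3^1*  17^1 *613^1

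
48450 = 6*8075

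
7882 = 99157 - 91275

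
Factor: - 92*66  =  -2^3*3^1*11^1*23^1 =- 6072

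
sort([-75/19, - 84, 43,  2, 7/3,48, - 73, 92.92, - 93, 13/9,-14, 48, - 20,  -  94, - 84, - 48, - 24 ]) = [ - 94, - 93, - 84, - 84, - 73,-48,- 24, - 20, - 14,  -  75/19,13/9, 2, 7/3, 43, 48, 48,92.92 ] 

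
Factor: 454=2^1*227^1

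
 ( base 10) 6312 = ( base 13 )2b47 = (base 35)55C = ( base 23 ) bla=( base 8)14250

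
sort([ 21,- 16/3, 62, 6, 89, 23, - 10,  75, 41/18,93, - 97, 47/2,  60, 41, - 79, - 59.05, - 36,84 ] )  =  [ - 97, - 79, - 59.05, - 36, - 10, - 16/3, 41/18, 6, 21,23,47/2, 41 , 60, 62,  75, 84, 89,93] 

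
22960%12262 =10698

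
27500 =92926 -65426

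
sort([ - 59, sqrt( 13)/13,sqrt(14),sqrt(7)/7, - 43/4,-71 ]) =[- 71, - 59,-43/4, sqrt(13) /13,sqrt(7 ) /7,sqrt(14) ]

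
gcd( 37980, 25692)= 12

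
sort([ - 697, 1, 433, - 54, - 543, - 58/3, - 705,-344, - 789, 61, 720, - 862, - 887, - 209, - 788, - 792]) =[ - 887, - 862, - 792, - 789,-788, - 705, - 697,-543 , - 344, - 209 , - 54, - 58/3,1,61, 433,720]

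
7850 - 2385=5465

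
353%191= 162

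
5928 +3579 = 9507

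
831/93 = 8+29/31 =8.94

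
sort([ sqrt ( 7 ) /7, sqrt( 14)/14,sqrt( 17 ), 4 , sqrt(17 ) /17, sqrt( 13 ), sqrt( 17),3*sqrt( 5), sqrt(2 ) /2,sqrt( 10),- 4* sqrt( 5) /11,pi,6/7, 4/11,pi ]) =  [ - 4*sqrt( 5 ) /11, sqrt( 17) /17, sqrt( 14)/14,4/11,sqrt( 7) /7,sqrt( 2)/2,6/7 , pi,pi,sqrt( 10), sqrt( 13) , 4,sqrt( 17) , sqrt( 17), 3* sqrt(5 ) ] 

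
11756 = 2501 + 9255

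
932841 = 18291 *51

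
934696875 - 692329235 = 242367640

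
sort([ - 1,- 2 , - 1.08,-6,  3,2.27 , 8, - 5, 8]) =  [- 6, - 5,-2,-1.08, - 1,2.27 , 3,8,8] 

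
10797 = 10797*1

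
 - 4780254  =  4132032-8912286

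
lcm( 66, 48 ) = 528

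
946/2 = 473 = 473.00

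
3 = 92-89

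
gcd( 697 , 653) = 1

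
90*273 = 24570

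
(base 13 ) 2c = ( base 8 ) 46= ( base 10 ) 38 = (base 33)15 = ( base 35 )13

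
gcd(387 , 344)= 43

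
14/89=14/89 =0.16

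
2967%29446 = 2967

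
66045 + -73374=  - 7329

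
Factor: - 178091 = -178091^1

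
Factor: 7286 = 2^1 * 3643^1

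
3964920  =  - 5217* ( - 760) 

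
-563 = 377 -940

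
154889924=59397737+95492187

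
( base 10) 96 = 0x60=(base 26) 3i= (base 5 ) 341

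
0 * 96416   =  0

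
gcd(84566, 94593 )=1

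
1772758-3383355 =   -  1610597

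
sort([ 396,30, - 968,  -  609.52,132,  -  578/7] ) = [ - 968 ,-609.52,-578/7,30, 132,396 ]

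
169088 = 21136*8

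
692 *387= 267804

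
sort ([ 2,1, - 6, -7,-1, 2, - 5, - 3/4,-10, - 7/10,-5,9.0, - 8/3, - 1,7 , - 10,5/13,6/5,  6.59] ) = [ - 10, - 10, - 7,-6,  -  5, - 5,  -  8/3, - 1,-1, - 3/4, - 7/10,5/13,1,6/5,2,2,6.59,7,9.0 ] 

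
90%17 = 5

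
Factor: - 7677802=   -  2^1 * 11^1*348991^1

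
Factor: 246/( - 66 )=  - 41/11 = - 11^(  -  1 )*41^1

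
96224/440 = 12028/55 = 218.69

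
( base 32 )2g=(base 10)80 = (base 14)5A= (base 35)2a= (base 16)50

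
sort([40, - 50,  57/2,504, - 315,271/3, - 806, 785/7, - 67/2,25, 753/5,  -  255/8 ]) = [ - 806, - 315, - 50, - 67/2, - 255/8,25,57/2, 40,271/3, 785/7,753/5, 504]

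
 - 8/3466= -1+1729/1733 = - 0.00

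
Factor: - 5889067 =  - 827^1*7121^1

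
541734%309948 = 231786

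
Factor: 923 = 13^1*71^1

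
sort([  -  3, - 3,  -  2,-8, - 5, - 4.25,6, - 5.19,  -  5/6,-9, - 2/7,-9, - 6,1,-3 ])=[ - 9, - 9,  -  8 , - 6, - 5.19, - 5,-4.25, - 3, - 3, -3, - 2,-5/6, - 2/7,1, 6 ] 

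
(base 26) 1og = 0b10100100100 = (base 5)20231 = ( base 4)110210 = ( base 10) 1316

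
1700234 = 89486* 19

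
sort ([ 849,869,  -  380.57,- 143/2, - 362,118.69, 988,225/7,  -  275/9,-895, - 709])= [  -  895 , - 709, - 380.57,-362,  -  143/2,  -  275/9,  225/7,118.69,849,869,988 ]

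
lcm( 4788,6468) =368676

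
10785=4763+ 6022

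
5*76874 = 384370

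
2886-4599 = -1713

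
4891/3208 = 4891/3208 = 1.52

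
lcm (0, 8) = 0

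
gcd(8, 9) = 1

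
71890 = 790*91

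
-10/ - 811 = 10/811= 0.01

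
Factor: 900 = 2^2*3^2*5^2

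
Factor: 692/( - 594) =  - 346/297 = - 2^1*3^(- 3 ) *11^( - 1 )*173^1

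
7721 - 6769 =952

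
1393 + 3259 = 4652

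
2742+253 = 2995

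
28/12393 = 28/12393 = 0.00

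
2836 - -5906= 8742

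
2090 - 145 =1945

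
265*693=183645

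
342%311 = 31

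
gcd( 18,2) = 2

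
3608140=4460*809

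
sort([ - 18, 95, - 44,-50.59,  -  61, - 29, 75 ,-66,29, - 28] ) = [ - 66, - 61, - 50.59 , - 44, - 29, - 28, - 18,  29, 75,95] 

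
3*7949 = 23847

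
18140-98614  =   - 80474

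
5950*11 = 65450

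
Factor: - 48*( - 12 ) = 2^6*  3^2 = 576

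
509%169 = 2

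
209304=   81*2584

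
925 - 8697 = -7772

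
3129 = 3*1043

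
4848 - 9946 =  - 5098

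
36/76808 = 9/19202 = 0.00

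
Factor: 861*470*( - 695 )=  -  281245650 =- 2^1*3^1*5^2*7^1*41^1 *47^1 * 139^1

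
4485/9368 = 4485/9368 = 0.48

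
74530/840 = 7453/84 = 88.73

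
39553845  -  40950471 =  - 1396626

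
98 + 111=209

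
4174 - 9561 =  - 5387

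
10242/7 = 1463+1/7 = 1463.14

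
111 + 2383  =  2494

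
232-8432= - 8200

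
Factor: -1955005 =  - 5^1*13^1 * 19^1*1583^1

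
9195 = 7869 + 1326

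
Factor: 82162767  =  3^1*211^1 * 293^1*443^1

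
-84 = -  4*21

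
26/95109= 26/95109 = 0.00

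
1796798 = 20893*86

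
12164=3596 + 8568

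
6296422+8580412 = 14876834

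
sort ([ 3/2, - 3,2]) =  [-3,3/2,2 ]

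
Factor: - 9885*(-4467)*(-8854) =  - 2^1*3^2*5^1*19^1 * 233^1 *659^1 * 1489^1= - 390959835930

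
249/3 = 83 = 83.00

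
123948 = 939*132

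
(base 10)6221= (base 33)5NH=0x184D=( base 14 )23a5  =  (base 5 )144341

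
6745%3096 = 553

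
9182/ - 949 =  - 10 + 308/949 = - 9.68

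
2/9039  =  2/9039 = 0.00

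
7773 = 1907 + 5866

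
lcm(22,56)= 616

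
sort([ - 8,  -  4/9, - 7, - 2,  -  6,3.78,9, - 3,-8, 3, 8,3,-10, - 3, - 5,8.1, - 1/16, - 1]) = [ -10, - 8,-8,-7, - 6, - 5, -3, - 3, - 2, - 1,-4/9, - 1/16,3,  3, 3.78,  8, 8.1,9] 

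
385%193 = 192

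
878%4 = 2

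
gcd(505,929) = 1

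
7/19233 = 7/19233 =0.00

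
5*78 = 390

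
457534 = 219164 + 238370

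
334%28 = 26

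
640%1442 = 640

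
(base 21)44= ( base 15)5D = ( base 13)6a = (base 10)88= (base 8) 130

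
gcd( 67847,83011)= 17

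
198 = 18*11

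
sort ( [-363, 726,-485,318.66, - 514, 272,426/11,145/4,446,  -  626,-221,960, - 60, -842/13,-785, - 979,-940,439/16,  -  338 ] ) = [-979, -940, - 785,- 626, - 514, - 485, - 363,-338, - 221, - 842/13, - 60,439/16,145/4,426/11,272,318.66,446,726,960] 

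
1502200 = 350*4292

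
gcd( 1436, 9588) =4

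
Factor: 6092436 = 2^2* 3^1 * 7^1*29^1*41^1*61^1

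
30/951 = 10/317=0.03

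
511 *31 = 15841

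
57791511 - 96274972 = -38483461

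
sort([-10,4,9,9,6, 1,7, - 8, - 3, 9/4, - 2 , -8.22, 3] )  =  [- 10, - 8.22, - 8, - 3, - 2,1 , 9/4,3,4,6, 7, 9,9]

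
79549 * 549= 43672401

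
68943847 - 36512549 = 32431298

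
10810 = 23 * 470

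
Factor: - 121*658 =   -  2^1 * 7^1*11^2*47^1=- 79618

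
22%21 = 1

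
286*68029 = 19456294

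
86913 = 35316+51597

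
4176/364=11 + 43/91 = 11.47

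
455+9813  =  10268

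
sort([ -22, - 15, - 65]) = [-65,-22, - 15]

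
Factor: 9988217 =1823^1*5479^1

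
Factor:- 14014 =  - 2^1*7^2*11^1*13^1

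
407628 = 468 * 871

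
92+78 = 170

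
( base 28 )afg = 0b10000001010100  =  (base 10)8276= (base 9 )12315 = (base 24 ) e8k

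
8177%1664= 1521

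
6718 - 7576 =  - 858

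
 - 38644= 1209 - 39853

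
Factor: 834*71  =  2^1*3^1*71^1*139^1 = 59214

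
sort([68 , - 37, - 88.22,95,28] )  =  [ - 88.22,-37,28,68,95 ] 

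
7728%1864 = 272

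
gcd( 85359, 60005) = 1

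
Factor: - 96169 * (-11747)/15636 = 2^( - 2)*3^( - 1)*17^2 * 691^1*1303^( - 1)*5657^1  =  1129697243/15636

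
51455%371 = 257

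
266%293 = 266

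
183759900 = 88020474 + 95739426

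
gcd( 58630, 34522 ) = 82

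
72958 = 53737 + 19221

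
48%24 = 0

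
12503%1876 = 1247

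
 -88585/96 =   -  923 + 23/96 = - 922.76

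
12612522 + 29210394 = 41822916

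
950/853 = 1  +  97/853 = 1.11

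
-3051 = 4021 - 7072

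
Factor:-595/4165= - 1/7  =  -  7^ ( -1) 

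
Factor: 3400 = 2^3*5^2*17^1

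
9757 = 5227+4530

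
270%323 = 270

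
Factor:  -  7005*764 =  - 2^2*3^1*5^1* 191^1*467^1 = - 5351820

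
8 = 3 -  -5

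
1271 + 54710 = 55981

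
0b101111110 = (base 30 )cm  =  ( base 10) 382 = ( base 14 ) 1D4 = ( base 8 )576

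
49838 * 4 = 199352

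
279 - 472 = -193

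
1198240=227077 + 971163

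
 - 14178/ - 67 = 14178/67 = 211.61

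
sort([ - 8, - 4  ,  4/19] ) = [ - 8, - 4,4/19 ] 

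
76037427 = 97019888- 20982461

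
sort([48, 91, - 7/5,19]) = [  -  7/5, 19, 48 , 91 ] 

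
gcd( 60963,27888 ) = 21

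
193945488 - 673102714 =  - 479157226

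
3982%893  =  410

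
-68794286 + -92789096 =-161583382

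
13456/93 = 144 + 64/93 = 144.69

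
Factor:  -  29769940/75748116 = -7442485/18937029 = -3^(-1)* 5^1*29^( - 1 )*521^1 * 2857^1*217667^(-1)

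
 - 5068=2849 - 7917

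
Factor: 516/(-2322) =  - 2^1*3^( - 2) = - 2/9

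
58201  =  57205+996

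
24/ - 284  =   - 1 + 65/71 = - 0.08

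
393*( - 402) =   -  157986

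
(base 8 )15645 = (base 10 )7077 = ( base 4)1232211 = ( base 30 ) 7PR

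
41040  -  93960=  -52920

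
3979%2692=1287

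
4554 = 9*506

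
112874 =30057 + 82817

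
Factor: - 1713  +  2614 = 901 = 17^1*53^1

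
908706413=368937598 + 539768815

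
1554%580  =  394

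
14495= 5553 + 8942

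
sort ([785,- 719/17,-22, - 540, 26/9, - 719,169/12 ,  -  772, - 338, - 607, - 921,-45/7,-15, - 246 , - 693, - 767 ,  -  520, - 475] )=[ - 921, - 772, - 767, - 719, - 693, - 607, - 540,-520, - 475, - 338, - 246, - 719/17, - 22, - 15, - 45/7,26/9,  169/12,  785]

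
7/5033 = 1/719 = 0.00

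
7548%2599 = 2350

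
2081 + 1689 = 3770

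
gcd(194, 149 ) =1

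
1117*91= 101647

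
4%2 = 0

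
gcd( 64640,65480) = 40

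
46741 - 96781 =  - 50040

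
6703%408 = 175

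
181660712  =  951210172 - 769549460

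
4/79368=1/19842 = 0.00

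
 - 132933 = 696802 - 829735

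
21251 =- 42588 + 63839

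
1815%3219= 1815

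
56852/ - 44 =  - 1293 + 10/11 = - 1292.09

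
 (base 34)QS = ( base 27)16l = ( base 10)912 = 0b1110010000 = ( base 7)2442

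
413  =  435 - 22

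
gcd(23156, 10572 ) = 4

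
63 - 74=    - 11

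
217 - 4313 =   -  4096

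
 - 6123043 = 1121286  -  7244329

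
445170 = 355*1254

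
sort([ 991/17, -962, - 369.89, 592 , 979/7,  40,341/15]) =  [-962,-369.89,341/15,40,991/17,979/7 , 592]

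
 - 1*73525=  -  73525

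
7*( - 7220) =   -  50540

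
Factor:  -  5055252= - 2^2*3^1*43^1*97^1*101^1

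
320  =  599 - 279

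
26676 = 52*513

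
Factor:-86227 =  - 23^2*163^1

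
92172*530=48851160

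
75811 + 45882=121693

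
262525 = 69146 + 193379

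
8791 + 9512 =18303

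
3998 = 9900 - 5902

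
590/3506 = 295/1753 = 0.17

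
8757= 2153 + 6604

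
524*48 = 25152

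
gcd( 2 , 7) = 1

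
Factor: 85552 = 2^4 *5347^1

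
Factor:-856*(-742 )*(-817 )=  - 518919184 = -2^4*7^1*19^1*43^1*53^1 * 107^1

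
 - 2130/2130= - 1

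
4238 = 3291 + 947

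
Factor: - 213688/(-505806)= 106844/252903 =2^2 *3^( - 1 )*7^( - 1)*12043^( - 1 )*26711^1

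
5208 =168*31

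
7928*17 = 134776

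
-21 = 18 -39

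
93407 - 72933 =20474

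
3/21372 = 1/7124  =  0.00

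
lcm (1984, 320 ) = 9920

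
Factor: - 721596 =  - 2^2 * 3^1*60133^1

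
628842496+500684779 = 1129527275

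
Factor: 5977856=2^8*19^1 *1229^1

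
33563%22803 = 10760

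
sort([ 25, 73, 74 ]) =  [25,  73,74] 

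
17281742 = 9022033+8259709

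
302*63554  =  19193308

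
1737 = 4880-3143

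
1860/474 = 3 + 73/79 = 3.92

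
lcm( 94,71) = 6674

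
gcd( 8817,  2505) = 3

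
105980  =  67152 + 38828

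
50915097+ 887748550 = 938663647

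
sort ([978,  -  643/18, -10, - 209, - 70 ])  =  [-209, - 70,  -  643/18,  -  10,978 ] 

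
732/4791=244/1597 = 0.15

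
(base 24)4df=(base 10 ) 2631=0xa47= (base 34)29D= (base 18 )823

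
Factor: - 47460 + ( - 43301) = -11^1 * 37^1 * 223^1 = -  90761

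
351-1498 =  - 1147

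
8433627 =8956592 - 522965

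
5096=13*392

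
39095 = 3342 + 35753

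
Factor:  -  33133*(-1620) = 2^2*3^4 * 5^1*17^1*1949^1 = 53675460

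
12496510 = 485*25766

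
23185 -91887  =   - 68702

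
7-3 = 4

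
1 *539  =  539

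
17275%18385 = 17275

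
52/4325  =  52/4325  =  0.01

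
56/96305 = 56/96305 = 0.00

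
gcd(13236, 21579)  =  3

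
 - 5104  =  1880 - 6984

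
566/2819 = 566/2819 =0.20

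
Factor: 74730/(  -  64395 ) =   -  2^1*3^( - 4) * 47^1 = - 94/81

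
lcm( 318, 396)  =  20988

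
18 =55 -37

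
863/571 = 1 + 292/571= 1.51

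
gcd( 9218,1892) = 22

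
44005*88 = 3872440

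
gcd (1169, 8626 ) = 1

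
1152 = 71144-69992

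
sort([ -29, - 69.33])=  [ - 69.33, - 29 ]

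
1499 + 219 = 1718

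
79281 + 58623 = 137904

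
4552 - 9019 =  - 4467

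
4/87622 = 2/43811  =  0.00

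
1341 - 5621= - 4280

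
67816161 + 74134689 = 141950850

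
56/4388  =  14/1097 = 0.01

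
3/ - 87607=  -3/87607  =  - 0.00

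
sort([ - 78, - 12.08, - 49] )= [ - 78 , - 49, - 12.08 ]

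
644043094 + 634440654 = 1278483748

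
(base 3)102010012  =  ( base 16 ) 1fa9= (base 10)8105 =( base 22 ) GG9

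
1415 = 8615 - 7200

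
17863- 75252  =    -  57389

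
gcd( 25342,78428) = 2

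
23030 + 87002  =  110032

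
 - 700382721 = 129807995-830190716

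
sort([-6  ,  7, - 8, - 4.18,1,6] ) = [ - 8, - 6, - 4.18, 1, 6,7 ]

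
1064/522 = 532/261 =2.04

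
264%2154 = 264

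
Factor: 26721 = 3^2*2969^1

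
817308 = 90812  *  9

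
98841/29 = 98841/29 = 3408.31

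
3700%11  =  4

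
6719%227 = 136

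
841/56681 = 841/56681=0.01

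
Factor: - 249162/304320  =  -131/160  =  - 2^( - 5 )*5^( - 1)*131^1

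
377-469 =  - 92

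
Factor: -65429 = -7^1 * 13^1*719^1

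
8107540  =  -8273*( - 980)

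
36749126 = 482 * 76243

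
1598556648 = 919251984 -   -  679304664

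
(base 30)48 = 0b10000000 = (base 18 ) 72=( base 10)128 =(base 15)88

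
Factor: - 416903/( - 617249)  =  73^1*5711^1*617249^(-1 )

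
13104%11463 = 1641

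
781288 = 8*97661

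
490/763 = 70/109 = 0.64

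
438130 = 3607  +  434523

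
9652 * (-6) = -57912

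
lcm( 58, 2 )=58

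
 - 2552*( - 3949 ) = 10077848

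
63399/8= 7924 + 7/8  =  7924.88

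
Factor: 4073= 4073^1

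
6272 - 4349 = 1923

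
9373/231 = 1339/33 = 40.58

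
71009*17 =1207153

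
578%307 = 271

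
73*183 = 13359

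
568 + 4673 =5241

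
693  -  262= 431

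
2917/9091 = 2917/9091 = 0.32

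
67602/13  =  5200 + 2/13=5200.15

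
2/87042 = 1/43521 = 0.00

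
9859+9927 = 19786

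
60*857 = 51420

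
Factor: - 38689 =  - 7^1*5527^1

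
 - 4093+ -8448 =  - 12541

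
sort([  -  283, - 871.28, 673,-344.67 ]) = [ - 871.28, - 344.67,-283,673 ]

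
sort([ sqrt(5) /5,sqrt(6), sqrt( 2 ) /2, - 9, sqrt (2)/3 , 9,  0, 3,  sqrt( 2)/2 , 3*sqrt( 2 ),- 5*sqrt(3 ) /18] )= [-9, - 5*sqrt(3)/18 , 0,sqrt(5) /5, sqrt(2)/3, sqrt(2 )/2, sqrt ( 2 ) /2, sqrt( 6), 3, 3*sqrt(2), 9]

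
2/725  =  2/725 =0.00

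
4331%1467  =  1397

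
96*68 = 6528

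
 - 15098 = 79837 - 94935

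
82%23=13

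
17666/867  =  17666/867 =20.38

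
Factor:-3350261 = -3350261^1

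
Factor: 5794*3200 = 2^8*5^2*2897^1= 18540800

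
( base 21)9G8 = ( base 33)3vn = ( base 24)7bh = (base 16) 10d9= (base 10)4313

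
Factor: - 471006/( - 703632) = 2^( - 3)*3^1 * 107^( - 1)*191^1  =  573/856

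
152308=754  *202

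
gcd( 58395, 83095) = 5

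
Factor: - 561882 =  - 2^1*3^1*37^1*2531^1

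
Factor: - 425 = - 5^2*17^1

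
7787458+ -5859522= 1927936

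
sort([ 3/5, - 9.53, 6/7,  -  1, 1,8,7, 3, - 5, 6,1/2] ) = [ - 9.53,-5, - 1,1/2,  3/5,6/7, 1, 3, 6 , 7, 8] 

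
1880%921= 38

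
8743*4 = 34972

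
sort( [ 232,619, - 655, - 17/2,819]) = [  -  655,-17/2, 232 , 619, 819 ] 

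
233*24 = 5592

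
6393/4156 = 1 + 2237/4156=1.54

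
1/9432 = 1/9432 = 0.00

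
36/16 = 9/4 = 2.25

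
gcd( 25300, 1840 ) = 460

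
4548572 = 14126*322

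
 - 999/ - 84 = 333/28 = 11.89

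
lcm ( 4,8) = 8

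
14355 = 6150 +8205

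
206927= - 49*( - 4223)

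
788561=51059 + 737502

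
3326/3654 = 1663/1827=0.91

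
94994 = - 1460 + 96454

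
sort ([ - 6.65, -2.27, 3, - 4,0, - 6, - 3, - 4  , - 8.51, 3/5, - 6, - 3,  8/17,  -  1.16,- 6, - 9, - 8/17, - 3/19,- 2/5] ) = [ - 9 , - 8.51, - 6.65, - 6,  -  6,- 6, - 4, - 4, - 3,-3, - 2.27, - 1.16, - 8/17, - 2/5, - 3/19,0,8/17,3/5, 3]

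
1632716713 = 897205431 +735511282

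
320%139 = 42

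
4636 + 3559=8195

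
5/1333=5/1333 = 0.00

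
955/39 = 955/39 = 24.49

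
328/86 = 164/43 = 3.81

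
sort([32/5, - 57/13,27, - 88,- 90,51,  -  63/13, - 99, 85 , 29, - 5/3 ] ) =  [ - 99, - 90,-88,-63/13, - 57/13,-5/3 , 32/5,  27,29,51,85]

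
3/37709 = 3/37709 = 0.00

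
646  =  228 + 418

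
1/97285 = 1/97285 = 0.00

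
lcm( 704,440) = 3520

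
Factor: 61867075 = 5^2*2474683^1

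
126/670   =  63/335= 0.19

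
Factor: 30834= 2^1*3^3*571^1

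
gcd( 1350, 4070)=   10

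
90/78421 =90/78421 = 0.00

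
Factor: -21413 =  - 7^2*19^1*23^1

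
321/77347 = 321/77347 = 0.00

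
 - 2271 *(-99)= 224829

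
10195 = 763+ 9432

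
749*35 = 26215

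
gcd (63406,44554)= 2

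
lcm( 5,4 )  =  20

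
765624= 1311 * 584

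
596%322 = 274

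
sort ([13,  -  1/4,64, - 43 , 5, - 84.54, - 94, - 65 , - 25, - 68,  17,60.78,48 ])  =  [ - 94,-84.54 , - 68 , - 65, - 43,-25, - 1/4,5, 13,17,48 , 60.78,64]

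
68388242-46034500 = 22353742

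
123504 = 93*1328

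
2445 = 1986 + 459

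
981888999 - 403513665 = 578375334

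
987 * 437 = 431319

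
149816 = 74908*2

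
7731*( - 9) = -69579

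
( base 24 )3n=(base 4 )1133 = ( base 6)235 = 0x5F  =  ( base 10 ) 95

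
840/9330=28/311 = 0.09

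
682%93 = 31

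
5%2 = 1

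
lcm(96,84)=672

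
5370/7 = 767+1/7 = 767.14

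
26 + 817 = 843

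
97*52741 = 5115877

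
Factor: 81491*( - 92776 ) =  - 2^3*19^1*4289^1*11597^1 =- 7560409016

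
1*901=901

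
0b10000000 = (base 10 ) 128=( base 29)4C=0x80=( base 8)200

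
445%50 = 45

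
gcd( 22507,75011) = 1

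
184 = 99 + 85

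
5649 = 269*21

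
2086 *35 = 73010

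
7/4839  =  7/4839 = 0.00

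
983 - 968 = 15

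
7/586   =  7/586 = 0.01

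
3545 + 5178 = 8723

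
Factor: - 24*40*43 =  - 2^6*3^1*5^1*43^1 = - 41280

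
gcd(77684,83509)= 1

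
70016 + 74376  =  144392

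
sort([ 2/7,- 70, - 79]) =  [ - 79, - 70,2/7]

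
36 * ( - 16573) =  - 596628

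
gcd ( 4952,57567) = 619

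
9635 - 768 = 8867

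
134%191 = 134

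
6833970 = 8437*810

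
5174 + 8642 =13816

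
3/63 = 1/21=0.05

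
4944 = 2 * 2472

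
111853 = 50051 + 61802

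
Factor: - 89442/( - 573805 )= 2^1*3^2*5^( - 1)*4969^1*114761^( -1 ) 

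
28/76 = 7/19  =  0.37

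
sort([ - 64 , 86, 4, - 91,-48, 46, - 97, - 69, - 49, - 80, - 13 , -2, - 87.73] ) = [ - 97, - 91,-87.73, - 80, - 69, - 64  ,  -  49, - 48, - 13, - 2,4, 46,  86]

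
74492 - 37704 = 36788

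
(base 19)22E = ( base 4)30012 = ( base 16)306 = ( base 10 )774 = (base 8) 1406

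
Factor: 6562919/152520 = 2^( - 3 )*3^( - 1)*5^(-1)*11^2*31^( - 1 ) *41^( - 1)*73^1  *743^1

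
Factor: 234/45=26/5 = 2^1*5^(  -  1 )*13^1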